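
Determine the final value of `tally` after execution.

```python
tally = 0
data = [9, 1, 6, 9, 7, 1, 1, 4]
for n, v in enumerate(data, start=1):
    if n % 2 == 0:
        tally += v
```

Let's trace through this code step by step.

Initialize: tally = 0
Initialize: data = [9, 1, 6, 9, 7, 1, 1, 4]
Entering loop: for n, v in enumerate(data, start=1):

After execution: tally = 15
15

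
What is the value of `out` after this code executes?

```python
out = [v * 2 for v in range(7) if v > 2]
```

Let's trace through this code step by step.

Initialize: out = [v * 2 for v in range(7) if v > 2]

After execution: out = [6, 8, 10, 12]
[6, 8, 10, 12]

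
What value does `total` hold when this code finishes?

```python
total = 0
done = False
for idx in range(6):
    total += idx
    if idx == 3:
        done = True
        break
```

Let's trace through this code step by step.

Initialize: total = 0
Initialize: done = False
Entering loop: for idx in range(6):

After execution: total = 6
6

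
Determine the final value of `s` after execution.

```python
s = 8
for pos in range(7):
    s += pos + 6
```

Let's trace through this code step by step.

Initialize: s = 8
Entering loop: for pos in range(7):

After execution: s = 71
71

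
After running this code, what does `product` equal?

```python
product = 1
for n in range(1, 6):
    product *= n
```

Let's trace through this code step by step.

Initialize: product = 1
Entering loop: for n in range(1, 6):

After execution: product = 120
120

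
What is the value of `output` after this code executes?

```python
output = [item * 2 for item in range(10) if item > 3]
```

Let's trace through this code step by step.

Initialize: output = [item * 2 for item in range(10) if item > 3]

After execution: output = [8, 10, 12, 14, 16, 18]
[8, 10, 12, 14, 16, 18]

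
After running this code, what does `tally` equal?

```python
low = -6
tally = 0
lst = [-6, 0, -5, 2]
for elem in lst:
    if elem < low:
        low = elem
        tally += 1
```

Let's trace through this code step by step.

Initialize: low = -6
Initialize: tally = 0
Initialize: lst = [-6, 0, -5, 2]
Entering loop: for elem in lst:

After execution: tally = 0
0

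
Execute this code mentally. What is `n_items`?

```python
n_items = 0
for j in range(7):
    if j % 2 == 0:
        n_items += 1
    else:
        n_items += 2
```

Let's trace through this code step by step.

Initialize: n_items = 0
Entering loop: for j in range(7):

After execution: n_items = 10
10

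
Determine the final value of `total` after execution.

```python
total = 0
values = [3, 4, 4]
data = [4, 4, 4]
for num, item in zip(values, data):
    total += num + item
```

Let's trace through this code step by step.

Initialize: total = 0
Initialize: values = [3, 4, 4]
Initialize: data = [4, 4, 4]
Entering loop: for num, item in zip(values, data):

After execution: total = 23
23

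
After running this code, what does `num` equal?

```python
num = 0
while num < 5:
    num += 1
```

Let's trace through this code step by step.

Initialize: num = 0
Entering loop: while num < 5:

After execution: num = 5
5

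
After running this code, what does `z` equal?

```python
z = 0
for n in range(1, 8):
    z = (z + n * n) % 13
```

Let's trace through this code step by step.

Initialize: z = 0
Entering loop: for n in range(1, 8):

After execution: z = 10
10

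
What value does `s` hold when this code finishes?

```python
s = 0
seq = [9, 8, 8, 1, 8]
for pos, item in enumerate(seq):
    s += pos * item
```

Let's trace through this code step by step.

Initialize: s = 0
Initialize: seq = [9, 8, 8, 1, 8]
Entering loop: for pos, item in enumerate(seq):

After execution: s = 59
59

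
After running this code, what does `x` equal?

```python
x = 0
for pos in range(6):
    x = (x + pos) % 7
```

Let's trace through this code step by step.

Initialize: x = 0
Entering loop: for pos in range(6):

After execution: x = 1
1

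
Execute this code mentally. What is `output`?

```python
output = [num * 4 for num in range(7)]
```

Let's trace through this code step by step.

Initialize: output = [num * 4 for num in range(7)]

After execution: output = [0, 4, 8, 12, 16, 20, 24]
[0, 4, 8, 12, 16, 20, 24]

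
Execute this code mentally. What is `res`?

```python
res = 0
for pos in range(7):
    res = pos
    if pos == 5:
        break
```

Let's trace through this code step by step.

Initialize: res = 0
Entering loop: for pos in range(7):

After execution: res = 5
5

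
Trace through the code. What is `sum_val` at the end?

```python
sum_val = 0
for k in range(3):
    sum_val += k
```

Let's trace through this code step by step.

Initialize: sum_val = 0
Entering loop: for k in range(3):

After execution: sum_val = 3
3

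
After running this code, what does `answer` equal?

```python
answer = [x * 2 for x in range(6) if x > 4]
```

Let's trace through this code step by step.

Initialize: answer = [x * 2 for x in range(6) if x > 4]

After execution: answer = [10]
[10]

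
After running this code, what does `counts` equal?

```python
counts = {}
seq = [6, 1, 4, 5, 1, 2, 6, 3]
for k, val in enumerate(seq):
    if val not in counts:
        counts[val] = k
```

Let's trace through this code step by step.

Initialize: counts = {}
Initialize: seq = [6, 1, 4, 5, 1, 2, 6, 3]
Entering loop: for k, val in enumerate(seq):

After execution: counts = {6: 0, 1: 1, 4: 2, 5: 3, 2: 5, 3: 7}
{6: 0, 1: 1, 4: 2, 5: 3, 2: 5, 3: 7}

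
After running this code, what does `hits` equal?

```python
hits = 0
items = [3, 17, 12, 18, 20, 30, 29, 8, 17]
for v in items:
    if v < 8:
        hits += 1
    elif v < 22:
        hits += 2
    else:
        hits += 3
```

Let's trace through this code step by step.

Initialize: hits = 0
Initialize: items = [3, 17, 12, 18, 20, 30, 29, 8, 17]
Entering loop: for v in items:

After execution: hits = 19
19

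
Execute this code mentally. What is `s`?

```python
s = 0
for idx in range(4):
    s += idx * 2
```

Let's trace through this code step by step.

Initialize: s = 0
Entering loop: for idx in range(4):

After execution: s = 12
12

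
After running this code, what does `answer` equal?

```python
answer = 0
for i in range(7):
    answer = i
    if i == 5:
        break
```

Let's trace through this code step by step.

Initialize: answer = 0
Entering loop: for i in range(7):

After execution: answer = 5
5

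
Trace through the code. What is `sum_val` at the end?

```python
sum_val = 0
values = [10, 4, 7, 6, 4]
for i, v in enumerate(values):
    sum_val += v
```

Let's trace through this code step by step.

Initialize: sum_val = 0
Initialize: values = [10, 4, 7, 6, 4]
Entering loop: for i, v in enumerate(values):

After execution: sum_val = 31
31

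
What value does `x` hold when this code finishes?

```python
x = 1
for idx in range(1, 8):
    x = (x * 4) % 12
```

Let's trace through this code step by step.

Initialize: x = 1
Entering loop: for idx in range(1, 8):

After execution: x = 4
4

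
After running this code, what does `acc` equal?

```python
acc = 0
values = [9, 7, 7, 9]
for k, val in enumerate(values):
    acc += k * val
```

Let's trace through this code step by step.

Initialize: acc = 0
Initialize: values = [9, 7, 7, 9]
Entering loop: for k, val in enumerate(values):

After execution: acc = 48
48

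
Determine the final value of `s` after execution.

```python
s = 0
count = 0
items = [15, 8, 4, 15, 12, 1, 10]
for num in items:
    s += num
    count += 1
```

Let's trace through this code step by step.

Initialize: s = 0
Initialize: count = 0
Initialize: items = [15, 8, 4, 15, 12, 1, 10]
Entering loop: for num in items:

After execution: s = 65
65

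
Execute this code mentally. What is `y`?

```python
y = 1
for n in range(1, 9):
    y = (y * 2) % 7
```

Let's trace through this code step by step.

Initialize: y = 1
Entering loop: for n in range(1, 9):

After execution: y = 4
4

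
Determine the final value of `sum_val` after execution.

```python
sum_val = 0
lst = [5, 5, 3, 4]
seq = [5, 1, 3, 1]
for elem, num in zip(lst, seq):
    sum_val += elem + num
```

Let's trace through this code step by step.

Initialize: sum_val = 0
Initialize: lst = [5, 5, 3, 4]
Initialize: seq = [5, 1, 3, 1]
Entering loop: for elem, num in zip(lst, seq):

After execution: sum_val = 27
27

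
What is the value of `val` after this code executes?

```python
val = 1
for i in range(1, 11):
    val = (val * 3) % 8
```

Let's trace through this code step by step.

Initialize: val = 1
Entering loop: for i in range(1, 11):

After execution: val = 1
1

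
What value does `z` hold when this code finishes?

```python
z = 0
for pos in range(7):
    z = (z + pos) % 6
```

Let's trace through this code step by step.

Initialize: z = 0
Entering loop: for pos in range(7):

After execution: z = 3
3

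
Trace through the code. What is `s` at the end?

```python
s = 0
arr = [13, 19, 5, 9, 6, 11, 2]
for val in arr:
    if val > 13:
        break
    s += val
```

Let's trace through this code step by step.

Initialize: s = 0
Initialize: arr = [13, 19, 5, 9, 6, 11, 2]
Entering loop: for val in arr:

After execution: s = 13
13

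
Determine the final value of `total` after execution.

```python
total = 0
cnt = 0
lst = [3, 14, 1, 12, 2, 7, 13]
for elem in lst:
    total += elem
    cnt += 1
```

Let's trace through this code step by step.

Initialize: total = 0
Initialize: cnt = 0
Initialize: lst = [3, 14, 1, 12, 2, 7, 13]
Entering loop: for elem in lst:

After execution: total = 52
52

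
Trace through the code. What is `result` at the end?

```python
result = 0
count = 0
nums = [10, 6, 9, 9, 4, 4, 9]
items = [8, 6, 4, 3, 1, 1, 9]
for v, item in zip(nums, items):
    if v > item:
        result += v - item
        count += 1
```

Let's trace through this code step by step.

Initialize: result = 0
Initialize: count = 0
Initialize: nums = [10, 6, 9, 9, 4, 4, 9]
Initialize: items = [8, 6, 4, 3, 1, 1, 9]
Entering loop: for v, item in zip(nums, items):

After execution: result = 19
19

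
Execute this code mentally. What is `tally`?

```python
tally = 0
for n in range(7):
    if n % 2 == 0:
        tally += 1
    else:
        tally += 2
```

Let's trace through this code step by step.

Initialize: tally = 0
Entering loop: for n in range(7):

After execution: tally = 10
10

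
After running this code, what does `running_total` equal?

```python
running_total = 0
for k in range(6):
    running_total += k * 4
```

Let's trace through this code step by step.

Initialize: running_total = 0
Entering loop: for k in range(6):

After execution: running_total = 60
60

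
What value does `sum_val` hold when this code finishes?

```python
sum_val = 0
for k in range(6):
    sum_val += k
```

Let's trace through this code step by step.

Initialize: sum_val = 0
Entering loop: for k in range(6):

After execution: sum_val = 15
15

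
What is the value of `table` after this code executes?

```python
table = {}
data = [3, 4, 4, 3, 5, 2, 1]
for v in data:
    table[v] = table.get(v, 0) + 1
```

Let's trace through this code step by step.

Initialize: table = {}
Initialize: data = [3, 4, 4, 3, 5, 2, 1]
Entering loop: for v in data:

After execution: table = {3: 2, 4: 2, 5: 1, 2: 1, 1: 1}
{3: 2, 4: 2, 5: 1, 2: 1, 1: 1}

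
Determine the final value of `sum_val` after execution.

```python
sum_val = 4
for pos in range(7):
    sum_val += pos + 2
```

Let's trace through this code step by step.

Initialize: sum_val = 4
Entering loop: for pos in range(7):

After execution: sum_val = 39
39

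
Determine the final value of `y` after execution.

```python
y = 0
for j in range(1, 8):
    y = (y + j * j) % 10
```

Let's trace through this code step by step.

Initialize: y = 0
Entering loop: for j in range(1, 8):

After execution: y = 0
0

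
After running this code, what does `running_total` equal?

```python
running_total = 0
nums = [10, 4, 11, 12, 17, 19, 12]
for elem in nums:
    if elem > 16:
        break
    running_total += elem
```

Let's trace through this code step by step.

Initialize: running_total = 0
Initialize: nums = [10, 4, 11, 12, 17, 19, 12]
Entering loop: for elem in nums:

After execution: running_total = 37
37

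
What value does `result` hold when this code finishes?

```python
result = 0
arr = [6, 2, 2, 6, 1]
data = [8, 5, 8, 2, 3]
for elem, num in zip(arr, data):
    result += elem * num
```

Let's trace through this code step by step.

Initialize: result = 0
Initialize: arr = [6, 2, 2, 6, 1]
Initialize: data = [8, 5, 8, 2, 3]
Entering loop: for elem, num in zip(arr, data):

After execution: result = 89
89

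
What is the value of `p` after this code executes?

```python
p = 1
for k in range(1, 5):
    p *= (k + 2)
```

Let's trace through this code step by step.

Initialize: p = 1
Entering loop: for k in range(1, 5):

After execution: p = 360
360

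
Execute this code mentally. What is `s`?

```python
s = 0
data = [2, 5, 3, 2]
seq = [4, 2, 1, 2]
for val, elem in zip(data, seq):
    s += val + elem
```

Let's trace through this code step by step.

Initialize: s = 0
Initialize: data = [2, 5, 3, 2]
Initialize: seq = [4, 2, 1, 2]
Entering loop: for val, elem in zip(data, seq):

After execution: s = 21
21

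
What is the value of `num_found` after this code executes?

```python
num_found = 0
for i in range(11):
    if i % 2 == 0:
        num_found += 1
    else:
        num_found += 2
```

Let's trace through this code step by step.

Initialize: num_found = 0
Entering loop: for i in range(11):

After execution: num_found = 16
16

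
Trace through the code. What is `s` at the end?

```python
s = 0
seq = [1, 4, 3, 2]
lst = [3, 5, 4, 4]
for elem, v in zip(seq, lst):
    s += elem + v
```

Let's trace through this code step by step.

Initialize: s = 0
Initialize: seq = [1, 4, 3, 2]
Initialize: lst = [3, 5, 4, 4]
Entering loop: for elem, v in zip(seq, lst):

After execution: s = 26
26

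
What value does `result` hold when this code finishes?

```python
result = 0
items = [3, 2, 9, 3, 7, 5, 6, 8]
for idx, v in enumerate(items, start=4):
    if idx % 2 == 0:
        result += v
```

Let's trace through this code step by step.

Initialize: result = 0
Initialize: items = [3, 2, 9, 3, 7, 5, 6, 8]
Entering loop: for idx, v in enumerate(items, start=4):

After execution: result = 25
25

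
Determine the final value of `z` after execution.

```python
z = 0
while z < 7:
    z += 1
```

Let's trace through this code step by step.

Initialize: z = 0
Entering loop: while z < 7:

After execution: z = 7
7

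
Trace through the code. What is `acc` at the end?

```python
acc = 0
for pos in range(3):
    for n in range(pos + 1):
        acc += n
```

Let's trace through this code step by step.

Initialize: acc = 0
Entering loop: for pos in range(3):

After execution: acc = 4
4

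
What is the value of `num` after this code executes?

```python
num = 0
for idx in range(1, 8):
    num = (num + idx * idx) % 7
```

Let's trace through this code step by step.

Initialize: num = 0
Entering loop: for idx in range(1, 8):

After execution: num = 0
0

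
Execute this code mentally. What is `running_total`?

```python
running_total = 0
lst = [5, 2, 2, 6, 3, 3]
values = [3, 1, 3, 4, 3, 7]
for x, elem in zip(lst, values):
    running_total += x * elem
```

Let's trace through this code step by step.

Initialize: running_total = 0
Initialize: lst = [5, 2, 2, 6, 3, 3]
Initialize: values = [3, 1, 3, 4, 3, 7]
Entering loop: for x, elem in zip(lst, values):

After execution: running_total = 77
77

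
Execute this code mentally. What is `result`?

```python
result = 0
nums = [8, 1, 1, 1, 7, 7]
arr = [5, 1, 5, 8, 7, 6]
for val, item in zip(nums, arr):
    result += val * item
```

Let's trace through this code step by step.

Initialize: result = 0
Initialize: nums = [8, 1, 1, 1, 7, 7]
Initialize: arr = [5, 1, 5, 8, 7, 6]
Entering loop: for val, item in zip(nums, arr):

After execution: result = 145
145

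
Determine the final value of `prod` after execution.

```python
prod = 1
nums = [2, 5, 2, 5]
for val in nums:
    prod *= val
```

Let's trace through this code step by step.

Initialize: prod = 1
Initialize: nums = [2, 5, 2, 5]
Entering loop: for val in nums:

After execution: prod = 100
100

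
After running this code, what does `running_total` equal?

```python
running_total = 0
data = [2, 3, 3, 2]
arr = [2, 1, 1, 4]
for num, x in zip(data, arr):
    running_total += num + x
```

Let's trace through this code step by step.

Initialize: running_total = 0
Initialize: data = [2, 3, 3, 2]
Initialize: arr = [2, 1, 1, 4]
Entering loop: for num, x in zip(data, arr):

After execution: running_total = 18
18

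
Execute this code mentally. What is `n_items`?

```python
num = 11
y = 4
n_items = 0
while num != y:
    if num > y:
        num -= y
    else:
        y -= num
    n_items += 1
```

Let's trace through this code step by step.

Initialize: num = 11
Initialize: y = 4
Initialize: n_items = 0
Entering loop: while num != y:

After execution: n_items = 5
5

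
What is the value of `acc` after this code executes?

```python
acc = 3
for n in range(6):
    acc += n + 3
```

Let's trace through this code step by step.

Initialize: acc = 3
Entering loop: for n in range(6):

After execution: acc = 36
36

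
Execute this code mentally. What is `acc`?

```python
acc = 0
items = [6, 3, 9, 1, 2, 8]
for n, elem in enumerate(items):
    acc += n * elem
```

Let's trace through this code step by step.

Initialize: acc = 0
Initialize: items = [6, 3, 9, 1, 2, 8]
Entering loop: for n, elem in enumerate(items):

After execution: acc = 72
72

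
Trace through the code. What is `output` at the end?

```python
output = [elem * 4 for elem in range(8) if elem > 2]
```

Let's trace through this code step by step.

Initialize: output = [elem * 4 for elem in range(8) if elem > 2]

After execution: output = [12, 16, 20, 24, 28]
[12, 16, 20, 24, 28]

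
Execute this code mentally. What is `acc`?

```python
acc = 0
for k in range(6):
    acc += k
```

Let's trace through this code step by step.

Initialize: acc = 0
Entering loop: for k in range(6):

After execution: acc = 15
15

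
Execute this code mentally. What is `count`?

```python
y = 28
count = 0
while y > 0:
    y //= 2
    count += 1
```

Let's trace through this code step by step.

Initialize: y = 28
Initialize: count = 0
Entering loop: while y > 0:

After execution: count = 5
5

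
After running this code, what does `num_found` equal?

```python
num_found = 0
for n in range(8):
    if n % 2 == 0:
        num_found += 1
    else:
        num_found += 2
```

Let's trace through this code step by step.

Initialize: num_found = 0
Entering loop: for n in range(8):

After execution: num_found = 12
12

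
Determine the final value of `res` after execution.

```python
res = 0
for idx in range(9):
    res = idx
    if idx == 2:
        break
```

Let's trace through this code step by step.

Initialize: res = 0
Entering loop: for idx in range(9):

After execution: res = 2
2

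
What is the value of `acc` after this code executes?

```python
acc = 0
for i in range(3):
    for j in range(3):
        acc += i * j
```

Let's trace through this code step by step.

Initialize: acc = 0
Entering loop: for i in range(3):

After execution: acc = 9
9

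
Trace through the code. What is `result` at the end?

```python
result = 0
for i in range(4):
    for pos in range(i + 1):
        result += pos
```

Let's trace through this code step by step.

Initialize: result = 0
Entering loop: for i in range(4):

After execution: result = 10
10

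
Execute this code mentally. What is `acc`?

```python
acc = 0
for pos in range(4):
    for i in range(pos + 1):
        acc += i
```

Let's trace through this code step by step.

Initialize: acc = 0
Entering loop: for pos in range(4):

After execution: acc = 10
10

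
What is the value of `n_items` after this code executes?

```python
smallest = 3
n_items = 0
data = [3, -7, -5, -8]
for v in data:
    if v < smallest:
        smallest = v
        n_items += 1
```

Let's trace through this code step by step.

Initialize: smallest = 3
Initialize: n_items = 0
Initialize: data = [3, -7, -5, -8]
Entering loop: for v in data:

After execution: n_items = 2
2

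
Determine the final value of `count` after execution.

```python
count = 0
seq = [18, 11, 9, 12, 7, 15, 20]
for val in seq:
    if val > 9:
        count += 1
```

Let's trace through this code step by step.

Initialize: count = 0
Initialize: seq = [18, 11, 9, 12, 7, 15, 20]
Entering loop: for val in seq:

After execution: count = 5
5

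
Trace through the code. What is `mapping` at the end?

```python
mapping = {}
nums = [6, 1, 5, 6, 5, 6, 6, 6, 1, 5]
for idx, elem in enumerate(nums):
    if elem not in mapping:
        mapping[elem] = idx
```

Let's trace through this code step by step.

Initialize: mapping = {}
Initialize: nums = [6, 1, 5, 6, 5, 6, 6, 6, 1, 5]
Entering loop: for idx, elem in enumerate(nums):

After execution: mapping = {6: 0, 1: 1, 5: 2}
{6: 0, 1: 1, 5: 2}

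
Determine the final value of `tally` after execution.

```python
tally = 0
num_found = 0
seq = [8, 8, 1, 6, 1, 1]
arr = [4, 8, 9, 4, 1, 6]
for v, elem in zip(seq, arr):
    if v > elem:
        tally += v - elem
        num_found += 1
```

Let's trace through this code step by step.

Initialize: tally = 0
Initialize: num_found = 0
Initialize: seq = [8, 8, 1, 6, 1, 1]
Initialize: arr = [4, 8, 9, 4, 1, 6]
Entering loop: for v, elem in zip(seq, arr):

After execution: tally = 6
6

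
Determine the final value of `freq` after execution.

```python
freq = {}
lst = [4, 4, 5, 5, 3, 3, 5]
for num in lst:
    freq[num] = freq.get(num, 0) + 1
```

Let's trace through this code step by step.

Initialize: freq = {}
Initialize: lst = [4, 4, 5, 5, 3, 3, 5]
Entering loop: for num in lst:

After execution: freq = {4: 2, 5: 3, 3: 2}
{4: 2, 5: 3, 3: 2}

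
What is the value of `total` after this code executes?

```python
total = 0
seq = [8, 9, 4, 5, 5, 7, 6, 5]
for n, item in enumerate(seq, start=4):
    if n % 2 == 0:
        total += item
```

Let's trace through this code step by step.

Initialize: total = 0
Initialize: seq = [8, 9, 4, 5, 5, 7, 6, 5]
Entering loop: for n, item in enumerate(seq, start=4):

After execution: total = 23
23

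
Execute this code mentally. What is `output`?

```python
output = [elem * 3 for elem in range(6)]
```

Let's trace through this code step by step.

Initialize: output = [elem * 3 for elem in range(6)]

After execution: output = [0, 3, 6, 9, 12, 15]
[0, 3, 6, 9, 12, 15]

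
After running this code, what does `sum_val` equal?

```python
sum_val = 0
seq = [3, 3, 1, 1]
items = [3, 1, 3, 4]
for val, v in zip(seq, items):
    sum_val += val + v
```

Let's trace through this code step by step.

Initialize: sum_val = 0
Initialize: seq = [3, 3, 1, 1]
Initialize: items = [3, 1, 3, 4]
Entering loop: for val, v in zip(seq, items):

After execution: sum_val = 19
19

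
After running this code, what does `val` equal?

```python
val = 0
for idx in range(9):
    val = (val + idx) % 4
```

Let's trace through this code step by step.

Initialize: val = 0
Entering loop: for idx in range(9):

After execution: val = 0
0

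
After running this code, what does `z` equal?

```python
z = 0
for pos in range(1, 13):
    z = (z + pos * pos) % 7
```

Let's trace through this code step by step.

Initialize: z = 0
Entering loop: for pos in range(1, 13):

After execution: z = 6
6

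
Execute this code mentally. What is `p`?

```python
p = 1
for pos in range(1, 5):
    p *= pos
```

Let's trace through this code step by step.

Initialize: p = 1
Entering loop: for pos in range(1, 5):

After execution: p = 24
24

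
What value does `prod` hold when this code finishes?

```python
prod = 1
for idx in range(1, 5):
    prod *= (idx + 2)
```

Let's trace through this code step by step.

Initialize: prod = 1
Entering loop: for idx in range(1, 5):

After execution: prod = 360
360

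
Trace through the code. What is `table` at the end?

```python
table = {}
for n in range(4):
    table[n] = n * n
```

Let's trace through this code step by step.

Initialize: table = {}
Entering loop: for n in range(4):

After execution: table = {0: 0, 1: 1, 2: 4, 3: 9}
{0: 0, 1: 1, 2: 4, 3: 9}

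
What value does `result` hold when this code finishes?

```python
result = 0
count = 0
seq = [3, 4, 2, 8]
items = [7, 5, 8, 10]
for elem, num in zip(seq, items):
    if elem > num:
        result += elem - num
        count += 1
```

Let's trace through this code step by step.

Initialize: result = 0
Initialize: count = 0
Initialize: seq = [3, 4, 2, 8]
Initialize: items = [7, 5, 8, 10]
Entering loop: for elem, num in zip(seq, items):

After execution: result = 0
0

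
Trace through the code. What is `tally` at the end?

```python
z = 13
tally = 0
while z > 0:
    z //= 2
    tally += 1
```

Let's trace through this code step by step.

Initialize: z = 13
Initialize: tally = 0
Entering loop: while z > 0:

After execution: tally = 4
4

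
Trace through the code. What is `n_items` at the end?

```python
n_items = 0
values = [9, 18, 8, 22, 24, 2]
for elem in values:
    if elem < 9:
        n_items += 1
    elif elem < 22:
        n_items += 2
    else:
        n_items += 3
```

Let's trace through this code step by step.

Initialize: n_items = 0
Initialize: values = [9, 18, 8, 22, 24, 2]
Entering loop: for elem in values:

After execution: n_items = 12
12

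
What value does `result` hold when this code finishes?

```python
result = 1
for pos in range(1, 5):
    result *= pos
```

Let's trace through this code step by step.

Initialize: result = 1
Entering loop: for pos in range(1, 5):

After execution: result = 24
24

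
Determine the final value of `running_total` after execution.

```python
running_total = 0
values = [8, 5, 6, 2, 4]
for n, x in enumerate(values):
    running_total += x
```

Let's trace through this code step by step.

Initialize: running_total = 0
Initialize: values = [8, 5, 6, 2, 4]
Entering loop: for n, x in enumerate(values):

After execution: running_total = 25
25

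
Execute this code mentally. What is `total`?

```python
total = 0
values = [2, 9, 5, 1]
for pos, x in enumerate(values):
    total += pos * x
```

Let's trace through this code step by step.

Initialize: total = 0
Initialize: values = [2, 9, 5, 1]
Entering loop: for pos, x in enumerate(values):

After execution: total = 22
22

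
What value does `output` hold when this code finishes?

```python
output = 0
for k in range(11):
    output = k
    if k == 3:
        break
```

Let's trace through this code step by step.

Initialize: output = 0
Entering loop: for k in range(11):

After execution: output = 3
3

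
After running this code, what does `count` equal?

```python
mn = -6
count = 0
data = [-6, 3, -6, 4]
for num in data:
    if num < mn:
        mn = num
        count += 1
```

Let's trace through this code step by step.

Initialize: mn = -6
Initialize: count = 0
Initialize: data = [-6, 3, -6, 4]
Entering loop: for num in data:

After execution: count = 0
0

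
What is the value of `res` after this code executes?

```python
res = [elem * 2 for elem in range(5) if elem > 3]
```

Let's trace through this code step by step.

Initialize: res = [elem * 2 for elem in range(5) if elem > 3]

After execution: res = [8]
[8]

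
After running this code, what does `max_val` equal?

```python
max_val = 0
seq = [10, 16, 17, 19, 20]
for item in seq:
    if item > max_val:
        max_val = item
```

Let's trace through this code step by step.

Initialize: max_val = 0
Initialize: seq = [10, 16, 17, 19, 20]
Entering loop: for item in seq:

After execution: max_val = 20
20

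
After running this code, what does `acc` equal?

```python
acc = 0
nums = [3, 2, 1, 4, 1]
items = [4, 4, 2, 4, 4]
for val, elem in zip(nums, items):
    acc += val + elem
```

Let's trace through this code step by step.

Initialize: acc = 0
Initialize: nums = [3, 2, 1, 4, 1]
Initialize: items = [4, 4, 2, 4, 4]
Entering loop: for val, elem in zip(nums, items):

After execution: acc = 29
29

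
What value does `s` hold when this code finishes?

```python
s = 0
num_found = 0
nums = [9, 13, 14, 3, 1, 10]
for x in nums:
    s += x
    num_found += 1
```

Let's trace through this code step by step.

Initialize: s = 0
Initialize: num_found = 0
Initialize: nums = [9, 13, 14, 3, 1, 10]
Entering loop: for x in nums:

After execution: s = 50
50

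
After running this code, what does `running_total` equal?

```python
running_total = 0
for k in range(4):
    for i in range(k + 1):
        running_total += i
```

Let's trace through this code step by step.

Initialize: running_total = 0
Entering loop: for k in range(4):

After execution: running_total = 10
10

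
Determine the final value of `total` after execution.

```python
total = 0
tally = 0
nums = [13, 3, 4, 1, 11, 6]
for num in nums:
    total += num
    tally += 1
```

Let's trace through this code step by step.

Initialize: total = 0
Initialize: tally = 0
Initialize: nums = [13, 3, 4, 1, 11, 6]
Entering loop: for num in nums:

After execution: total = 38
38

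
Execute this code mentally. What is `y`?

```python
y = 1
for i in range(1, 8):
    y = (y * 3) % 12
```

Let's trace through this code step by step.

Initialize: y = 1
Entering loop: for i in range(1, 8):

After execution: y = 3
3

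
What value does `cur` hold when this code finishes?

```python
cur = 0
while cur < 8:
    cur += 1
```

Let's trace through this code step by step.

Initialize: cur = 0
Entering loop: while cur < 8:

After execution: cur = 8
8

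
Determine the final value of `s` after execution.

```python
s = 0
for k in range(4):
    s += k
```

Let's trace through this code step by step.

Initialize: s = 0
Entering loop: for k in range(4):

After execution: s = 6
6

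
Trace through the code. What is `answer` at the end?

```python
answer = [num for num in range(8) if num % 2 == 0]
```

Let's trace through this code step by step.

Initialize: answer = [num for num in range(8) if num % 2 == 0]

After execution: answer = [0, 2, 4, 6]
[0, 2, 4, 6]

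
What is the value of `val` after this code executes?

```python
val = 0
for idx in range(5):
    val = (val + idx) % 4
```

Let's trace through this code step by step.

Initialize: val = 0
Entering loop: for idx in range(5):

After execution: val = 2
2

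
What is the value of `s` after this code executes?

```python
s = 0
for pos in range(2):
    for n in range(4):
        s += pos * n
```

Let's trace through this code step by step.

Initialize: s = 0
Entering loop: for pos in range(2):

After execution: s = 6
6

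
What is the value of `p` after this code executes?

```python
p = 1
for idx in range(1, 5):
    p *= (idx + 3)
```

Let's trace through this code step by step.

Initialize: p = 1
Entering loop: for idx in range(1, 5):

After execution: p = 840
840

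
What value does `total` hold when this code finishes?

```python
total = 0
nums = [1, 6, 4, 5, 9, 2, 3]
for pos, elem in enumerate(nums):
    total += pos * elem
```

Let's trace through this code step by step.

Initialize: total = 0
Initialize: nums = [1, 6, 4, 5, 9, 2, 3]
Entering loop: for pos, elem in enumerate(nums):

After execution: total = 93
93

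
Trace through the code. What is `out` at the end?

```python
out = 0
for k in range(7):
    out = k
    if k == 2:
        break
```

Let's trace through this code step by step.

Initialize: out = 0
Entering loop: for k in range(7):

After execution: out = 2
2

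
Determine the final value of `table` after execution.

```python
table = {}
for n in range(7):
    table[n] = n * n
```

Let's trace through this code step by step.

Initialize: table = {}
Entering loop: for n in range(7):

After execution: table = {0: 0, 1: 1, 2: 4, 3: 9, 4: 16, 5: 25, 6: 36}
{0: 0, 1: 1, 2: 4, 3: 9, 4: 16, 5: 25, 6: 36}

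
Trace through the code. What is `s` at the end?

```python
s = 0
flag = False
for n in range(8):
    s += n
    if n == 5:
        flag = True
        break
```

Let's trace through this code step by step.

Initialize: s = 0
Initialize: flag = False
Entering loop: for n in range(8):

After execution: s = 15
15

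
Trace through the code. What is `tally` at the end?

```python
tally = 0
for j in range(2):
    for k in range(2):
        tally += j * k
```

Let's trace through this code step by step.

Initialize: tally = 0
Entering loop: for j in range(2):

After execution: tally = 1
1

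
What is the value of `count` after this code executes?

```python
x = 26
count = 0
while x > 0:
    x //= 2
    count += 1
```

Let's trace through this code step by step.

Initialize: x = 26
Initialize: count = 0
Entering loop: while x > 0:

After execution: count = 5
5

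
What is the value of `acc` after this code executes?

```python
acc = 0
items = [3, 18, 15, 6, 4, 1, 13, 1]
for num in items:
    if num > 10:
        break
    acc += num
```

Let's trace through this code step by step.

Initialize: acc = 0
Initialize: items = [3, 18, 15, 6, 4, 1, 13, 1]
Entering loop: for num in items:

After execution: acc = 3
3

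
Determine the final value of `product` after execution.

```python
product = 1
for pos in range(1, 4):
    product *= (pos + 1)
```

Let's trace through this code step by step.

Initialize: product = 1
Entering loop: for pos in range(1, 4):

After execution: product = 24
24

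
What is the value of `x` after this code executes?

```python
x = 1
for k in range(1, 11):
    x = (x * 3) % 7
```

Let's trace through this code step by step.

Initialize: x = 1
Entering loop: for k in range(1, 11):

After execution: x = 4
4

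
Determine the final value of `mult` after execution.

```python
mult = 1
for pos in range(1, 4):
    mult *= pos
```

Let's trace through this code step by step.

Initialize: mult = 1
Entering loop: for pos in range(1, 4):

After execution: mult = 6
6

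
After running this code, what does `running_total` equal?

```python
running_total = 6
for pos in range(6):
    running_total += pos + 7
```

Let's trace through this code step by step.

Initialize: running_total = 6
Entering loop: for pos in range(6):

After execution: running_total = 63
63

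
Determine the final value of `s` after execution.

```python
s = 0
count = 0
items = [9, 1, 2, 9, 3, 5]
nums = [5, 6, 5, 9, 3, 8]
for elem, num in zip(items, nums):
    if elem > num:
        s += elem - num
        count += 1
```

Let's trace through this code step by step.

Initialize: s = 0
Initialize: count = 0
Initialize: items = [9, 1, 2, 9, 3, 5]
Initialize: nums = [5, 6, 5, 9, 3, 8]
Entering loop: for elem, num in zip(items, nums):

After execution: s = 4
4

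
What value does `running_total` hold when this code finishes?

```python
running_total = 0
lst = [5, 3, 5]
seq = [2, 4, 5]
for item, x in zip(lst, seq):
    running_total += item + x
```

Let's trace through this code step by step.

Initialize: running_total = 0
Initialize: lst = [5, 3, 5]
Initialize: seq = [2, 4, 5]
Entering loop: for item, x in zip(lst, seq):

After execution: running_total = 24
24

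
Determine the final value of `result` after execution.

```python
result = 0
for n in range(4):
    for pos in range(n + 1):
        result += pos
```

Let's trace through this code step by step.

Initialize: result = 0
Entering loop: for n in range(4):

After execution: result = 10
10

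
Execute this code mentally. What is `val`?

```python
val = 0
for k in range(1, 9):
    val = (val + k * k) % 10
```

Let's trace through this code step by step.

Initialize: val = 0
Entering loop: for k in range(1, 9):

After execution: val = 4
4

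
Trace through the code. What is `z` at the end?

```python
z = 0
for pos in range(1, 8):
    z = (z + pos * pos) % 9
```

Let's trace through this code step by step.

Initialize: z = 0
Entering loop: for pos in range(1, 8):

After execution: z = 5
5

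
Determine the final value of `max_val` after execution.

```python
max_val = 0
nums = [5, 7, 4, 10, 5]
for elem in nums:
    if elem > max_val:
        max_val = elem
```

Let's trace through this code step by step.

Initialize: max_val = 0
Initialize: nums = [5, 7, 4, 10, 5]
Entering loop: for elem in nums:

After execution: max_val = 10
10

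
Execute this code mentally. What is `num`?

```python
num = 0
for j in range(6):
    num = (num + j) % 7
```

Let's trace through this code step by step.

Initialize: num = 0
Entering loop: for j in range(6):

After execution: num = 1
1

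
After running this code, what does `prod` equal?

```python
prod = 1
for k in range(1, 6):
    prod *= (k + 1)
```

Let's trace through this code step by step.

Initialize: prod = 1
Entering loop: for k in range(1, 6):

After execution: prod = 720
720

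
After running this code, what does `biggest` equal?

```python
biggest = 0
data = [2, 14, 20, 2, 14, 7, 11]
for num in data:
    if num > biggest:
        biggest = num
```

Let's trace through this code step by step.

Initialize: biggest = 0
Initialize: data = [2, 14, 20, 2, 14, 7, 11]
Entering loop: for num in data:

After execution: biggest = 20
20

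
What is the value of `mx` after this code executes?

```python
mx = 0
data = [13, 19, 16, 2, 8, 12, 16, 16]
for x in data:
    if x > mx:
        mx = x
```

Let's trace through this code step by step.

Initialize: mx = 0
Initialize: data = [13, 19, 16, 2, 8, 12, 16, 16]
Entering loop: for x in data:

After execution: mx = 19
19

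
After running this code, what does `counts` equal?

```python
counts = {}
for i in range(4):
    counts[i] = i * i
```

Let's trace through this code step by step.

Initialize: counts = {}
Entering loop: for i in range(4):

After execution: counts = {0: 0, 1: 1, 2: 4, 3: 9}
{0: 0, 1: 1, 2: 4, 3: 9}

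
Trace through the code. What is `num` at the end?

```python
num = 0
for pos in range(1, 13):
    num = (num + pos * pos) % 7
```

Let's trace through this code step by step.

Initialize: num = 0
Entering loop: for pos in range(1, 13):

After execution: num = 6
6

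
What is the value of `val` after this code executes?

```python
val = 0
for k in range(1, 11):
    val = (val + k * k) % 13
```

Let's trace through this code step by step.

Initialize: val = 0
Entering loop: for k in range(1, 11):

After execution: val = 8
8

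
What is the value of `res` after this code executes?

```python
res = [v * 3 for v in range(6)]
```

Let's trace through this code step by step.

Initialize: res = [v * 3 for v in range(6)]

After execution: res = [0, 3, 6, 9, 12, 15]
[0, 3, 6, 9, 12, 15]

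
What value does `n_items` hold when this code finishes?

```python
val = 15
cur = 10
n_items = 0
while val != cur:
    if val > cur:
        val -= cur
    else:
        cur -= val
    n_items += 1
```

Let's trace through this code step by step.

Initialize: val = 15
Initialize: cur = 10
Initialize: n_items = 0
Entering loop: while val != cur:

After execution: n_items = 2
2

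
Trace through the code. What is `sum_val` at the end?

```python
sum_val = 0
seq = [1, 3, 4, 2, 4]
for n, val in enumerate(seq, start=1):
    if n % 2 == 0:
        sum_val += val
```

Let's trace through this code step by step.

Initialize: sum_val = 0
Initialize: seq = [1, 3, 4, 2, 4]
Entering loop: for n, val in enumerate(seq, start=1):

After execution: sum_val = 5
5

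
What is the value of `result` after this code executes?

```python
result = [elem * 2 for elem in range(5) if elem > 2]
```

Let's trace through this code step by step.

Initialize: result = [elem * 2 for elem in range(5) if elem > 2]

After execution: result = [6, 8]
[6, 8]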